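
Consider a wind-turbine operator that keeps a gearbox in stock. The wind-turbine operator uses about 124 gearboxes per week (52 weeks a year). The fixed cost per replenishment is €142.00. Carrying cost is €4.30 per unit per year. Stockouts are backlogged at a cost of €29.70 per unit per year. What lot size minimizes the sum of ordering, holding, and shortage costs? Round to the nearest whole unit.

Q* ≈ 698 gearboxes

Annual demand D = 124 × 52 = 6,448.
With planned backorders, Q* = √(2DS/H) · √((H+B)/B).
√(2DS/H) = √(2 × 6,448 × 142 / 4.3) = 652.586.
√((H+B)/B) = √((4.3+29.7)/29.7) = 1.0699.
Q* ≈ 698.230.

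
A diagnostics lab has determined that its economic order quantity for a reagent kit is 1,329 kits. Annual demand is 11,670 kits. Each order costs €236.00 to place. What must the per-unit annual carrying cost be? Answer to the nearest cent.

H ≈ €3.12

Squaring Q* = √(2DS/H) gives Q*² = 2DS/H.
From Q* = √(2DS/H): H = 2DS / Q*² = 2 × 11,670 × 236 / 1,329² = 3.1186.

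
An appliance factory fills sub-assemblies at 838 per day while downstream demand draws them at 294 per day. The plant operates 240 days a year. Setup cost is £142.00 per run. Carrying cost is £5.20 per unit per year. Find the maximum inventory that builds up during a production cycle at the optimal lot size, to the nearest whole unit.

I_max ≈ 1,582 sub-assemblies

Annual demand D = 294 × 240 = 70,560.
Production build-up factor (1 − d/p) = 1 − 294/838 = 0.6492.
Q* = √(2DS / (H(1 − d/p))) = √(2 × 70,560 × 142 / (5.2 × 0.6492)).
= √(20,039,040 / 3.3757) ≈ 2436.460.
Maximum inventory = Q*(1 − d/p) = 2436.460 × 0.6492 ≈ 1581.664.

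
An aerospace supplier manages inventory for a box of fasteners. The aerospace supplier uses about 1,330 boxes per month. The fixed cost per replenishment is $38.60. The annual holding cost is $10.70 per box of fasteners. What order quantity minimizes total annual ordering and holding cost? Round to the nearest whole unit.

Annual demand D = 1,330 × 12 = 15,960.
EOQ = √(2DS / H) = √(2 × 15,960 × 38.6 / 10.7).
= √(1,232,112 / 10.7) = √115,150.6542 ≈ 339.339.

Q* ≈ 339 boxes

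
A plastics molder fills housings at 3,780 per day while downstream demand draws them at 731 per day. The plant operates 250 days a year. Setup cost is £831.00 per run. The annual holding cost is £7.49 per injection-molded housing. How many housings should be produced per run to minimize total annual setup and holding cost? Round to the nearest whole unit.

Q* ≈ 7,090 housings

Annual demand D = 731 × 250 = 182,750.
Production build-up factor (1 − d/p) = 1 − 731/3,780 = 0.8066.
Q* = √(2DS / (H(1 − d/p))) = √(2 × 182,750 × 831 / (7.49 × 0.8066)).
= √(303,730,500 / 6.0415) ≈ 7090.396.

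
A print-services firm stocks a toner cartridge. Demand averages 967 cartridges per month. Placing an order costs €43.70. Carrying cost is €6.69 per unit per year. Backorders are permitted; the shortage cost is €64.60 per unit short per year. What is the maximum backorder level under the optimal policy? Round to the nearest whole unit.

Annual demand D = 967 × 12 = 11,604.
With planned backorders, Q* = √(2DS/H) · √((H+B)/B).
√(2DS/H) = √(2 × 11,604 × 43.7 / 6.69) = 389.356.
√((H+B)/B) = √((6.69+64.6)/64.6) = 1.0505.
Q* ≈ 409.020.
S* = Q* · H/(H+B) = 409.020 × 6.69/71.29 ≈ 38.383.

S* ≈ 38 cartridges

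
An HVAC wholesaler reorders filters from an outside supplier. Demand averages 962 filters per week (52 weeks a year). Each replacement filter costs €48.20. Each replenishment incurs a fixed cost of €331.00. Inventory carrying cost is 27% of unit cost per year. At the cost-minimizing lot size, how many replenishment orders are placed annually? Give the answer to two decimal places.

N ≈ 31.36 orders per year

Annual demand D = 962 × 52 = 50,024.
Holding cost H = 0.27 × €48.20 = €13.0140 per unit per year.
Q* = √(2DS/H) = √(2 × 50,024 × 331 / 13.014) ≈ 1595.19.
Orders per year = D / Q* = 50,024 / 1595.19 ≈ 31.359.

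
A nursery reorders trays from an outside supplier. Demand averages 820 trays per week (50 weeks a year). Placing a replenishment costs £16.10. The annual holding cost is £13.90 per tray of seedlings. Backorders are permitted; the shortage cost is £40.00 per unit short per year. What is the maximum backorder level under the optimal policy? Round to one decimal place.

Annual demand D = 820 × 50 = 41,000.
With planned backorders, Q* = √(2DS/H) · √((H+B)/B).
√(2DS/H) = √(2 × 41,000 × 16.1 / 13.9) = 308.186.
√((H+B)/B) = √((13.9+40)/40) = 1.1608.
Q* ≈ 357.748.
S* = Q* · H/(H+B) = 357.748 × 13.9/53.9 ≈ 92.258.

S* ≈ 92.3 trays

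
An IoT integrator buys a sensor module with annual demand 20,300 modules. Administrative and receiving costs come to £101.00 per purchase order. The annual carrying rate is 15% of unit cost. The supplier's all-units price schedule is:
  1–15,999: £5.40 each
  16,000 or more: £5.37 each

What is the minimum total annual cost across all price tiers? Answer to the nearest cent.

Holding cost per unit per year at price C is H = 0.15·C.
Candidates are each tier's EOQ (if it falls in that tier) and each price-break quantity.
EOQ at £5.40 = 2250.0 (feasible in tier 1): TC = 20,300×£5.40 + (20,300/2250.0)×101 + (2250.0/2)×0.15×£5.40 = £111,442.49.
EOQ at £5.37 = 2256.3 < 16000, so use break Q=16000: TC = 20,300×£5.37 + (20,300/16000.0)×101 + (16000.0/2)×0.15×£5.37 = £115,583.14.
Lowest total cost among the candidates is at Q = 2250.0.

TC* ≈ £111,442.49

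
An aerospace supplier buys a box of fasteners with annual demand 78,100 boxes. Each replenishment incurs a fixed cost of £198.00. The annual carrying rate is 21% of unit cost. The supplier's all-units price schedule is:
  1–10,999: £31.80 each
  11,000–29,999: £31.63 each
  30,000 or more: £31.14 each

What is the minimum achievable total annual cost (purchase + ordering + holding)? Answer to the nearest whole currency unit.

TC* ≈ £2,497,951

Holding cost per unit per year at price C is H = 0.21·C.
For each price level, check whether its EOQ is feasible; otherwise the best quantity at that price is the breakpoint.
EOQ at £31.80 = 2152.0 (feasible in tier 1): TC = 78,100×£31.80 + (78,100/2152.0)×198 + (2152.0/2)×0.21×£31.80 = £2,497,951.31.
EOQ at £31.63 = 2157.8 < 11000, so use break Q=11000: TC = 78,100×£31.63 + (78,100/11000.0)×198 + (11000.0/2)×0.21×£31.63 = £2,508,241.45.
EOQ at £31.14 = 2174.7 < 30000, so use break Q=30000: TC = 78,100×£31.14 + (78,100/30000.0)×198 + (30000.0/2)×0.21×£31.14 = £2,530,640.46.
Lowest total cost among the candidates is at Q = 2152.0.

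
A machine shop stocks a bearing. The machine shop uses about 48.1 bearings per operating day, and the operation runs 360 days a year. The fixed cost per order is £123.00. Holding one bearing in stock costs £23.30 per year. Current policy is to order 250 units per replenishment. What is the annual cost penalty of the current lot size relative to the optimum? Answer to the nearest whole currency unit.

Annual demand D = 48.1 × 360 = 17,316.
EOQ = √(2DS/H) = √(2 × 17,316 × 123 / 23.3) ≈ 427.58.
Cost at Q* = (D/Q*)S + (Q*/2)H = √(2DSH) ≈ £9,962.52.
Cost at Q = 250: (17,316/250)×123 + (250/2)×23.3 = £8,519.47 + £2,912.50 = £11,431.97.
Excess = £11,431.97 − £9,962.52 = £1,469.45.

Extra cost ≈ £1,469 per year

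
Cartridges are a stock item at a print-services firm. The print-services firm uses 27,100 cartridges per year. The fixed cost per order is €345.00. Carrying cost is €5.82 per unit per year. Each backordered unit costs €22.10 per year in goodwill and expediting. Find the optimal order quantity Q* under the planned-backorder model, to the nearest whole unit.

With planned backorders, Q* = √(2DS/H) · √((H+B)/B).
√(2DS/H) = √(2 × 27,100 × 345 / 5.82) = 1792.453.
√((H+B)/B) = √((5.82+22.1)/22.1) = 1.1240.
Q* ≈ 2014.695.

Q* ≈ 2,015 cartridges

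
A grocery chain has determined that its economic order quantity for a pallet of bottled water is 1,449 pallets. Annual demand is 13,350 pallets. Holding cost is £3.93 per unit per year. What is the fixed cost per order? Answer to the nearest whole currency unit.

S ≈ £309

Squaring Q* = √(2DS/H) gives Q*² = 2DS/H.
From Q* = √(2DS/H): S = Q*²H / (2D) = 1,449² × 3.93 / (2 × 13,350) = 309.0424.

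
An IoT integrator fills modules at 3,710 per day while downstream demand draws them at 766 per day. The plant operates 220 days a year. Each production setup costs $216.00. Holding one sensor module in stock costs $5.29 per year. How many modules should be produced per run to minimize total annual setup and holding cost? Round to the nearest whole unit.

Q* ≈ 4,164 modules

Annual demand D = 766 × 220 = 168,520.
Production build-up factor (1 − d/p) = 1 − 766/3,710 = 0.7935.
Q* = √(2DS / (H(1 − d/p))) = √(2 × 168,520 × 216 / (5.29 × 0.7935)).
= √(72,800,640 / 4.1978) ≈ 4164.452.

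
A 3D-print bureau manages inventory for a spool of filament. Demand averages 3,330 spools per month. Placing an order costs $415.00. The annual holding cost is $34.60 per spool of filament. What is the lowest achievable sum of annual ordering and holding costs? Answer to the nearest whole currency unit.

TC* ≈ $33,876

Annual demand D = 3,330 × 12 = 39,960.
The optimal lot size = √(2DS/H) = √(2 × 39,960 × 415 / 34.6) ≈ 979.07.
At Q*, ordering cost (D/Q*)S equals holding cost (Q*/2)H, each = √(DSH/2).
Minimum total = √(2DSH) = √(2 × 39,960 × 415 × 34.6) ≈ 33875.821.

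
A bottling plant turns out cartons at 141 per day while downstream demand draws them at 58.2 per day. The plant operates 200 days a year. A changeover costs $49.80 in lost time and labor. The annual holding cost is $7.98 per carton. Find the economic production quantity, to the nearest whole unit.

Annual demand D = 58.2 × 200 = 11,640.
Production build-up factor (1 − d/p) = 1 − 58.2/141 = 0.5872.
Q* = √(2DS / (H(1 − d/p))) = √(2 × 11,640 × 49.8 / (7.98 × 0.5872)).
= √(1,159,344 / 4.6861) ≈ 497.392.

Q* ≈ 497 cartons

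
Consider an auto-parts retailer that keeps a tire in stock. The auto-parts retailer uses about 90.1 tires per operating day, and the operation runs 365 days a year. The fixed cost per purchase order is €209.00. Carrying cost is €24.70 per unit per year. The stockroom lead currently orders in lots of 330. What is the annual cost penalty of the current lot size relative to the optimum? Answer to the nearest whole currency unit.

Annual demand D = 90.1 × 365 = 32,886.5.
EOQ = √(2DS/H) = √(2 × 32,886.5 × 209 / 24.7) ≈ 746.02.
Cost at Q* = (D/Q*)S + (Q*/2)H = √(2DSH) ≈ €18,426.61.
Cost at Q = 330: (32,886.5/330)×209 + (330/2)×24.7 = €20,828.12 + €4,075.50 = €24,903.62.
Excess = €24,903.62 − €18,426.61 = €6,477.01.

Extra cost ≈ €6,477 per year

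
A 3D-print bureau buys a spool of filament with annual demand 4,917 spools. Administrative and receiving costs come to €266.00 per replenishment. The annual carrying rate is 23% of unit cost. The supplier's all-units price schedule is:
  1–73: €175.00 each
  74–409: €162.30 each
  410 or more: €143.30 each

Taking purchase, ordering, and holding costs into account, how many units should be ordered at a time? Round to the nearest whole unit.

Holding cost per unit per year at price C is H = 0.23·C.
For each price level, check whether its EOQ is feasible; otherwise the best quantity at that price is the breakpoint.
Tier 1 (€175.00): EOQ = 254.9 exceeds tier's upper bound 73, so this tier is dominated.
EOQ at €162.30 = 264.7 (feasible in tier 2): TC = 4,917×€162.30 + (4,917/264.7)×266 + (264.7/2)×0.23×€162.30 = €807,910.74.
EOQ at €143.30 = 281.7 < 410, so use break Q=410: TC = 4,917×€143.30 + (4,917/410.0)×266 + (410.0/2)×0.23×€143.30 = €714,552.75.
Lowest total cost is €714,552.75 at Q = 410.0.

Q* ≈ 410 spools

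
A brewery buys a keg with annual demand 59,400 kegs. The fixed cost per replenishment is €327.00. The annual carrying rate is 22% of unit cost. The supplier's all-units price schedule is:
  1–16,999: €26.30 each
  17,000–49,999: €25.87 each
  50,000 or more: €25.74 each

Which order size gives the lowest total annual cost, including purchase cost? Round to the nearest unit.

Holding cost per unit per year at price C is H = 0.22·C.
Evaluate total cost at each tier's feasible EOQ or, if the EOQ is below the tier, at the tier's minimum quantity.
EOQ at €26.30 = 2591.2 (feasible in tier 1): TC = 59,400×€26.30 + (59,400/2591.2)×327 + (2591.2/2)×0.22×€26.30 = €1,577,212.41.
EOQ at €25.87 = 2612.6 < 17000, so use break Q=17000: TC = 59,400×€25.87 + (59,400/17000.0)×327 + (17000.0/2)×0.22×€25.87 = €1,586,197.48.
EOQ at €25.74 = 2619.2 < 50000, so use break Q=50000: TC = 59,400×€25.74 + (59,400/50000.0)×327 + (50000.0/2)×0.22×€25.74 = €1,670,914.48.
Lowest total cost is €1,577,212.41 at Q = 2591.2.

Q* ≈ 2,591 kegs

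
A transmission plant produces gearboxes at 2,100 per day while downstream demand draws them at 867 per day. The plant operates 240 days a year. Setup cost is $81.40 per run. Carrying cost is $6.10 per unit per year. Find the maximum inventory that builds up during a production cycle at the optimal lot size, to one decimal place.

I_max ≈ 1,805.7 gearboxes

Annual demand D = 867 × 240 = 208,080.
Production build-up factor (1 − d/p) = 1 − 867/2,100 = 0.5871.
Q* = √(2DS / (H(1 − d/p))) = √(2 × 208,080 × 81.4 / (6.1 × 0.5871)).
= √(33,875,424 / 3.5816) ≈ 3075.428.
Maximum inventory = Q*(1 − d/p) = 3075.428 × 0.5871 ≈ 1805.716.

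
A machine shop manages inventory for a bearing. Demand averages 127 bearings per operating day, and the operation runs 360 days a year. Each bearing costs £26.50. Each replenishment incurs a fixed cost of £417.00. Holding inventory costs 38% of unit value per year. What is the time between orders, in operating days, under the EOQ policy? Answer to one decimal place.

Annual demand D = 127 × 360 = 45,720.
Holding cost H = 0.38 × £26.50 = £10.0700 per unit per year.
Q* = √(2DS/H) = √(2 × 45,720 × 417 / 10.07) ≈ 1945.90.
Cycle time = Q*/D × 360 = 1945.90 / 45,720 × 360 ≈ 15.322 days.

T ≈ 15.3 days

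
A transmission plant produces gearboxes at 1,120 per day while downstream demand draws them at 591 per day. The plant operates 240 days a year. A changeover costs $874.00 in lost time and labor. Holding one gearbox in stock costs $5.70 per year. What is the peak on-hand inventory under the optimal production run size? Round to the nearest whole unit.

I_max ≈ 4,533 gearboxes

Annual demand D = 591 × 240 = 141,840.
Production build-up factor (1 − d/p) = 1 − 591/1,120 = 0.4723.
Q* = √(2DS / (H(1 − d/p))) = √(2 × 141,840 × 874 / (5.7 × 0.4723)).
= √(247,936,320 / 2.6922) ≈ 9596.521.
Maximum inventory = Q*(1 − d/p) = 9596.521 × 0.4723 ≈ 4532.643.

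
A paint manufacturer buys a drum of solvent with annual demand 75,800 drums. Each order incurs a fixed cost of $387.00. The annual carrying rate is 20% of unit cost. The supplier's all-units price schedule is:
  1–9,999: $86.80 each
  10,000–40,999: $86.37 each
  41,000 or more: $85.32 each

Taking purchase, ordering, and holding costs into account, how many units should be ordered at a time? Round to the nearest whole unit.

Q* ≈ 1,838 drums

Holding cost per unit per year at price C is H = 0.20·C.
For each price level, check whether its EOQ is feasible; otherwise the best quantity at that price is the breakpoint.
EOQ at $86.80 = 1838.4 (feasible in tier 1): TC = 75,800×$86.80 + (75,800/1838.4)×387 + (1838.4/2)×0.20×$86.80 = $6,611,353.90.
EOQ at $86.37 = 1842.9 < 10000, so use break Q=10000: TC = 75,800×$86.37 + (75,800/10000.0)×387 + (10000.0/2)×0.20×$86.37 = $6,636,149.46.
EOQ at $85.32 = 1854.2 < 41000, so use break Q=41000: TC = 75,800×$85.32 + (75,800/41000.0)×387 + (41000.0/2)×0.20×$85.32 = $6,817,783.48.
Lowest total cost is $6,611,353.90 at Q = 1838.4.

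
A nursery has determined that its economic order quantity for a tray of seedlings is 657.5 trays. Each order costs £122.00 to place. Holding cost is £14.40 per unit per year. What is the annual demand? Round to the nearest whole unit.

D ≈ 25,513 trays per year

Invert the EOQ relation Q*² = 2DS/H.
From Q* = √(2DS/H): D = Q*²H / (2S) = 657.5² × 14.4 / (2 × 122) = 25513.156.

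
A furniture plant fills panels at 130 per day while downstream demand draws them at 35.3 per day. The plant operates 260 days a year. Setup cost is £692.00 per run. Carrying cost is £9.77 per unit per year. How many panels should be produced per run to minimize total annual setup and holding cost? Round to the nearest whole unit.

Q* ≈ 1,336 panels

Annual demand D = 35.3 × 260 = 9,178.
Production build-up factor (1 − d/p) = 1 − 35.3/130 = 0.7285.
Q* = √(2DS / (H(1 − d/p))) = √(2 × 9,178 × 692 / (9.77 × 0.7285)).
= √(12,702,352 / 7.1171) ≈ 1335.954.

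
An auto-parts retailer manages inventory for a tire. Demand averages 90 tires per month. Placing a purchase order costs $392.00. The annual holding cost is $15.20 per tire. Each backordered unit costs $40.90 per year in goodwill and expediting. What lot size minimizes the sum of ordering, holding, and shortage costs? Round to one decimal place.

Q* ≈ 276.4 tires

Annual demand D = 90 × 12 = 1,080.
With planned backorders, Q* = √(2DS/H) · √((H+B)/B).
√(2DS/H) = √(2 × 1,080 × 392 / 15.2) = 236.020.
√((H+B)/B) = √((15.2+40.9)/40.9) = 1.1712.
Q* ≈ 276.419.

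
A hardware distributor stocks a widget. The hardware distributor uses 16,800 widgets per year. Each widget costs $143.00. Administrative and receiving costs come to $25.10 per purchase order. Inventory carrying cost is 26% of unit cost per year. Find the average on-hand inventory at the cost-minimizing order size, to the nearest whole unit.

Average inventory ≈ 75 widgets

Holding cost H = 0.26 × $143.00 = $37.1800 per unit per year.
The optimal lot size = √(2DS/H) = √(2 × 16,800 × 25.1 / 37.18) ≈ 150.61.
Average inventory = Q*/2 ≈ 150.61 / 2 = 75.305.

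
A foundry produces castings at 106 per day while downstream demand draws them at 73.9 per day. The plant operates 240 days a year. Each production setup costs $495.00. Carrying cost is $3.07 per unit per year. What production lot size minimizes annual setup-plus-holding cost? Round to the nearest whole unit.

Q* ≈ 4,346 castings

Annual demand D = 73.9 × 240 = 17,736.
Production build-up factor (1 − d/p) = 1 − 73.9/106 = 0.3028.
Q* = √(2DS / (H(1 − d/p))) = √(2 × 17,736 × 495 / (3.07 × 0.3028)).
= √(17,558,640 / 0.9297) ≈ 4345.869.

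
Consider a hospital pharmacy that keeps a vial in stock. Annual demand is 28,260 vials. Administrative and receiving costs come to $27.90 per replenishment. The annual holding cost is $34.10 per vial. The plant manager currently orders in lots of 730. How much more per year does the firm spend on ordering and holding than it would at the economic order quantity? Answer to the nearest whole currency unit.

EOQ = √(2DS/H) = √(2 × 28,260 × 27.9 / 34.1) ≈ 215.04.
Cost at Q* = (D/Q*)S + (Q*/2)H = √(2DSH) ≈ $7,332.98.
Cost at Q = 730: (28,260/730)×27.9 + (730/2)×34.1 = $1,080.07 + $12,446.50 = $13,526.57.
Excess = $13,526.57 − $7,332.98 = $6,193.60.

Extra cost ≈ $6,194 per year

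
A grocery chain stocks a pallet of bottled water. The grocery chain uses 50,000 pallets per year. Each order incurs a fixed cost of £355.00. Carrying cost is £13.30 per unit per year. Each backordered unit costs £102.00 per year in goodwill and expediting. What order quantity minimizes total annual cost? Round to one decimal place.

Q* ≈ 1,737.0 pallets

With planned backorders, Q* = √(2DS/H) · √((H+B)/B).
√(2DS/H) = √(2 × 50,000 × 355 / 13.3) = 1633.760.
√((H+B)/B) = √((13.3+102)/102) = 1.0632.
Q* ≈ 1737.012.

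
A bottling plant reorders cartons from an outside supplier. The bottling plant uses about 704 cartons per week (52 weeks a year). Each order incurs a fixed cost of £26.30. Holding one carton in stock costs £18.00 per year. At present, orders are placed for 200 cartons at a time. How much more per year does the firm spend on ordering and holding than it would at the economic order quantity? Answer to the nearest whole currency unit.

Extra cost ≈ £727 per year

Annual demand D = 704 × 52 = 36,608.
EOQ = √(2DS/H) = √(2 × 36,608 × 26.3 / 18) ≈ 327.07.
Cost at Q* = (D/Q*)S + (Q*/2)H = √(2DSH) ≈ £5,887.31.
Cost at Q = 200: (36,608/200)×26.3 + (200/2)×18 = £4,813.95 + £1,800.00 = £6,613.95.
Excess = £6,613.95 − £5,887.31 = £726.64.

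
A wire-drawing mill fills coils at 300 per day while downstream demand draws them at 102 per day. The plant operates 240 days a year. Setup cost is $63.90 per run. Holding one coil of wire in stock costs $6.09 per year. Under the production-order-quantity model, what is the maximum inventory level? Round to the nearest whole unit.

I_max ≈ 582 coils

Annual demand D = 102 × 240 = 24,480.
Production build-up factor (1 − d/p) = 1 − 102/300 = 0.6600.
Q* = √(2DS / (H(1 − d/p))) = √(2 × 24,480 × 63.9 / (6.09 × 0.6600)).
= √(3,128,544 / 4.0194) ≈ 882.248.
Maximum inventory = Q*(1 − d/p) = 882.248 × 0.6600 ≈ 582.283.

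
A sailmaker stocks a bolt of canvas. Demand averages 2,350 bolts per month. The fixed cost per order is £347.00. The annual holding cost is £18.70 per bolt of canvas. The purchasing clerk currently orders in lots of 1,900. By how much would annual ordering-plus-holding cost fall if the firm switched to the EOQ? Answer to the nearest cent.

Annual demand D = 2,350 × 12 = 28,200.
EOQ = √(2DS/H) = √(2 × 28,200 × 347 / 18.7) ≈ 1023.02.
Cost at Q* = (D/Q*)S + (Q*/2)H = √(2DSH) ≈ £19,130.45.
Cost at Q = 1,900: (28,200/1,900)×347 + (1,900/2)×18.7 = £5,150.21 + £17,765.00 = £22,915.21.
Excess = £22,915.21 − £19,130.45 = £3,784.76.

Extra cost ≈ £3,784.76 per year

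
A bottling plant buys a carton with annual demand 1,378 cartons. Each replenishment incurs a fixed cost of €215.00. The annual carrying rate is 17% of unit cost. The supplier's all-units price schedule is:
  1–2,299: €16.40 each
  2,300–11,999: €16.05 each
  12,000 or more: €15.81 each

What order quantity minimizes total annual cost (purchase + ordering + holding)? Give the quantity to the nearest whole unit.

Q* ≈ 461 cartons

Holding cost per unit per year at price C is H = 0.17·C.
Evaluate total cost at each tier's feasible EOQ or, if the EOQ is below the tier, at the tier's minimum quantity.
EOQ at €16.40 = 461.0 (feasible in tier 1): TC = 1,378×€16.40 + (1,378/461.0)×215 + (461.0/2)×0.17×€16.40 = €23,884.50.
EOQ at €16.05 = 466.0 < 2300, so use break Q=2300: TC = 1,378×€16.05 + (1,378/2300.0)×215 + (2300.0/2)×0.17×€16.05 = €25,383.49.
EOQ at €15.81 = 469.5 < 12000, so use break Q=12000: TC = 1,378×€15.81 + (1,378/12000.0)×215 + (12000.0/2)×0.17×€15.81 = €37,937.07.
Lowest total cost is €23,884.50 at Q = 461.0.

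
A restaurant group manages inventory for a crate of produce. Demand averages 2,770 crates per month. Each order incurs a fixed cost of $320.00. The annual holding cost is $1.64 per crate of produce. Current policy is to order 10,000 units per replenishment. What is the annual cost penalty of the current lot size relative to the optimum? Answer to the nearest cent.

Extra cost ≈ $3,357.01 per year

Annual demand D = 2,770 × 12 = 33,240.
EOQ = √(2DS/H) = √(2 × 33,240 × 320 / 1.64) ≈ 3601.63.
Cost at Q* = (D/Q*)S + (Q*/2)H = √(2DSH) ≈ $5,906.67.
Cost at Q = 10,000: (33,240/10,000)×320 + (10,000/2)×1.64 = $1,063.68 + $8,200.00 = $9,263.68.
Excess = $9,263.68 − $5,906.67 = $3,357.01.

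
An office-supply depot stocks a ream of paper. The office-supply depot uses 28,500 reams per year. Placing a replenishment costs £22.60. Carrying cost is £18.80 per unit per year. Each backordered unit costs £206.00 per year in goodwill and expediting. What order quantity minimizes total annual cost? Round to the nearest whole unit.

With planned backorders, Q* = √(2DS/H) · √((H+B)/B).
√(2DS/H) = √(2 × 28,500 × 22.6 / 18.8) = 261.766.
√((H+B)/B) = √((18.8+206)/206) = 1.0446.
Q* ≈ 273.450.

Q* ≈ 273 reams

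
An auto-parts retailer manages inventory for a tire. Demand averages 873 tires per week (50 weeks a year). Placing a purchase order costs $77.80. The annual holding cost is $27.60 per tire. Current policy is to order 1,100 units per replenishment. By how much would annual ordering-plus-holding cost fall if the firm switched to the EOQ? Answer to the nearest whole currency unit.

Annual demand D = 873 × 50 = 43,650.
EOQ = √(2DS/H) = √(2 × 43,650 × 77.8 / 27.6) ≈ 496.07.
Cost at Q* = (D/Q*)S + (Q*/2)H = √(2DSH) ≈ $13,691.51.
Cost at Q = 1,100: (43,650/1,100)×77.8 + (1,100/2)×27.6 = $3,087.25 + $15,180.00 = $18,267.25.
Excess = $18,267.25 − $13,691.51 = $4,575.73.

Extra cost ≈ $4,576 per year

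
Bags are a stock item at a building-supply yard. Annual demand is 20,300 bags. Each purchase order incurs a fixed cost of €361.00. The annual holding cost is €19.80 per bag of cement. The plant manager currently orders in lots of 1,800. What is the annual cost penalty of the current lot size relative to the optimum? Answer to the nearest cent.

Extra cost ≈ €4,856.00 per year

EOQ = √(2DS/H) = √(2 × 20,300 × 361 / 19.8) ≈ 860.37.
Cost at Q* = (D/Q*)S + (Q*/2)H = √(2DSH) ≈ €17,035.28.
Cost at Q = 1,800: (20,300/1,800)×361 + (1,800/2)×19.8 = €4,071.28 + €17,820.00 = €21,891.28.
Excess = €21,891.28 − €17,035.28 = €4,856.00.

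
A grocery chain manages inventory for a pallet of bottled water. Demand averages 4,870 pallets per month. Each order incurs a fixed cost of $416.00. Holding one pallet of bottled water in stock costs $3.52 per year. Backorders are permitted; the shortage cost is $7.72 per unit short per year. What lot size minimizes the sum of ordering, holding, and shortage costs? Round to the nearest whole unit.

Annual demand D = 4,870 × 12 = 58,440.
With planned backorders, Q* = √(2DS/H) · √((H+B)/B).
√(2DS/H) = √(2 × 58,440 × 416 / 3.52) = 3716.597.
√((H+B)/B) = √((3.52+7.72)/7.72) = 1.2066.
Q* ≈ 4484.561.

Q* ≈ 4,485 pallets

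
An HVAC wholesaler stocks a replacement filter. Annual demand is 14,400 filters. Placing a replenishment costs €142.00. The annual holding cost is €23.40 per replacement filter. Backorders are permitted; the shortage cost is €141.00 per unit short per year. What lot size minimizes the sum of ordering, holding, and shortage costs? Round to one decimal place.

With planned backorders, Q* = √(2DS/H) · √((H+B)/B).
√(2DS/H) = √(2 × 14,400 × 142 / 23.4) = 418.054.
√((H+B)/B) = √((23.4+141)/141) = 1.0798.
Q* ≈ 451.413.

Q* ≈ 451.4 filters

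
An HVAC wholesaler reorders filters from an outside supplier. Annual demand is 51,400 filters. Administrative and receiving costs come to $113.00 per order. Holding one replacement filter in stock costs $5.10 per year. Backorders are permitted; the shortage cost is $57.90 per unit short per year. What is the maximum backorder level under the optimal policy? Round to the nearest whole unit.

With planned backorders, Q* = √(2DS/H) · √((H+B)/B).
√(2DS/H) = √(2 × 51,400 × 113 / 5.1) = 1509.214.
√((H+B)/B) = √((5.1+57.9)/57.9) = 1.0431.
Q* ≈ 1574.279.
S* = Q* · H/(H+B) = 1574.279 × 5.1/63 ≈ 127.442.

S* ≈ 127 filters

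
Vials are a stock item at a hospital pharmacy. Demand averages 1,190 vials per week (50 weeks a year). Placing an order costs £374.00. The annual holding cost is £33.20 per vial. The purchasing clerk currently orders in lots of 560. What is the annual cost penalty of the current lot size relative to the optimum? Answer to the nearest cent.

Annual demand D = 1,190 × 50 = 59,500.
EOQ = √(2DS/H) = √(2 × 59,500 × 374 / 33.2) ≈ 1157.82.
Cost at Q* = (D/Q*)S + (Q*/2)H = √(2DSH) ≈ £38,439.55.
Cost at Q = 560: (59,500/560)×374 + (560/2)×33.2 = £39,737.50 + £9,296.00 = £49,033.50.
Excess = £49,033.50 − £38,439.55 = £10,593.95.

Extra cost ≈ £10,593.95 per year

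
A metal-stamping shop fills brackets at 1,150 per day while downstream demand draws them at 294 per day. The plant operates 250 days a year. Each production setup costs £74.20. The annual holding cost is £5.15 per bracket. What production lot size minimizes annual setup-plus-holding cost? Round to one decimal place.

Q* ≈ 1,686.8 brackets

Annual demand D = 294 × 250 = 73,500.
Production build-up factor (1 − d/p) = 1 − 294/1,150 = 0.7443.
Q* = √(2DS / (H(1 − d/p))) = √(2 × 73,500 × 74.2 / (5.15 × 0.7443)).
= √(10,907,400 / 3.8334) ≈ 1686.821.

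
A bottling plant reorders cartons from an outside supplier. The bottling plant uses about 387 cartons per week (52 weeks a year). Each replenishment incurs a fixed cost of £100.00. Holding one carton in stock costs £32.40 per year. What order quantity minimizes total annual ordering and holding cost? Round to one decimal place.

Q* ≈ 352.5 cartons

Annual demand D = 387 × 52 = 20,124.
EOQ = √(2DS / H) = √(2 × 20,124 × 100 / 32.4).
= √(4,024,800 / 32.4) = √124,222.2222 ≈ 352.452.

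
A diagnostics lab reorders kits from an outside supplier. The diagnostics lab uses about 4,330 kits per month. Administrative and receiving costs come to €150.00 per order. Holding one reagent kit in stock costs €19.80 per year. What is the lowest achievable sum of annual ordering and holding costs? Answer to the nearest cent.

TC* ≈ €17,568.22

Annual demand D = 4,330 × 12 = 51,960.
Q* = √(2DS/H) = √(2 × 51,960 × 150 / 19.8) ≈ 887.28.
At the optimum the two cost components are equal, so total cost = 2·(Q*/2)H = Q*·H.
Minimum total = √(2DSH) = √(2 × 51,960 × 150 × 19.8) ≈ 17568.221.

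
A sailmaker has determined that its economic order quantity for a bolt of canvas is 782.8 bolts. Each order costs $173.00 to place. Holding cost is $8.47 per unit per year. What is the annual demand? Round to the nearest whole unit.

Squaring Q* = √(2DS/H) gives Q*² = 2DS/H.
From Q* = √(2DS/H): D = Q*²H / (2S) = 782.8² × 8.47 / (2 × 173) = 15000.611.

D ≈ 15,001 bolts per year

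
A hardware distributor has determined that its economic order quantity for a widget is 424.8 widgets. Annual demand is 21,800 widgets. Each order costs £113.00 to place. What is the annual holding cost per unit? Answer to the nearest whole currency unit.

The basic EOQ model gives Q* = √(2DS/H); rearrange for the unknown.
From Q* = √(2DS/H): H = 2DS / Q*² = 2 × 21,800 × 113 / 424.8² = 27.3021.

H ≈ £27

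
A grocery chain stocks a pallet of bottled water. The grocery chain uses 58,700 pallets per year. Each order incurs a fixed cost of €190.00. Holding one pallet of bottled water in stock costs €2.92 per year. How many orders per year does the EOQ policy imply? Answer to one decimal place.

EOQ = √(2DS/H) = √(2 × 58,700 × 190 / 2.92) ≈ 2763.88.
Orders per year = D / Q* = 58,700 / 2763.88 ≈ 21.238.

N ≈ 21.2 orders per year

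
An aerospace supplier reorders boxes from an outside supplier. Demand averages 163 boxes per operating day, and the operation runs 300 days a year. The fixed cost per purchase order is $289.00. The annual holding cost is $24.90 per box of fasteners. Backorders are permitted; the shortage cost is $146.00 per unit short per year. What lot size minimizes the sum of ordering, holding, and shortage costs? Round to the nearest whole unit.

Q* ≈ 1,153 boxes

Annual demand D = 163 × 300 = 48,900.
With planned backorders, Q* = √(2DS/H) · √((H+B)/B).
√(2DS/H) = √(2 × 48,900 × 289 / 24.9) = 1065.415.
√((H+B)/B) = √((24.9+146)/146) = 1.0819.
Q* ≈ 1152.692.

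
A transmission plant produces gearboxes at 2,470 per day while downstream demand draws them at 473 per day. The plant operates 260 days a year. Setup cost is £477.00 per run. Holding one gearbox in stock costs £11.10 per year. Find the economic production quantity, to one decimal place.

Q* ≈ 3,615.7 gearboxes

Annual demand D = 473 × 260 = 122,980.
Production build-up factor (1 − d/p) = 1 − 473/2,470 = 0.8085.
Q* = √(2DS / (H(1 − d/p))) = √(2 × 122,980 × 477 / (11.1 × 0.8085)).
= √(117,322,920 / 8.9744) ≈ 3615.675.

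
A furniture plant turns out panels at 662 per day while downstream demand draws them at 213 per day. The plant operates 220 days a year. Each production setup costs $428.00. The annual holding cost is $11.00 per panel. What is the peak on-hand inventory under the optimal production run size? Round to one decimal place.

Annual demand D = 213 × 220 = 46,860.
Production build-up factor (1 − d/p) = 1 − 213/662 = 0.6782.
Q* = √(2DS / (H(1 − d/p))) = √(2 × 46,860 × 428 / (11 × 0.6782)).
= √(40,112,160 / 7.4607) ≈ 2318.716.
Maximum inventory = Q*(1 − d/p) = 2318.716 × 0.6782 ≈ 1572.664.

I_max ≈ 1,572.7 panels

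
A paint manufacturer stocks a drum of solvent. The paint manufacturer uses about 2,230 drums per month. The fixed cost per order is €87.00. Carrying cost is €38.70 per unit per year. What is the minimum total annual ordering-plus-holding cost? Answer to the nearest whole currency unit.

Annual demand D = 2,230 × 12 = 26,760.
Q* = √(2DS/H) = √(2 × 26,760 × 87 / 38.7) ≈ 346.87.
At Q*, ordering cost (D/Q*)S equals holding cost (Q*/2)H, each = √(DSH/2).
Minimum total = √(2DSH) = √(2 × 26,760 × 87 × 38.7) ≈ 13423.729.

TC* ≈ €13,424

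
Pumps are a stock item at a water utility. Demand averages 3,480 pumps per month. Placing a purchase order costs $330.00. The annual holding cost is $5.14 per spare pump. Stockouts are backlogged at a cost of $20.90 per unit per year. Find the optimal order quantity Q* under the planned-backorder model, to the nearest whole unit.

Q* ≈ 2,585 pumps

Annual demand D = 3,480 × 12 = 41,760.
With planned backorders, Q* = √(2DS/H) · √((H+B)/B).
√(2DS/H) = √(2 × 41,760 × 330 / 5.14) = 2315.638.
√((H+B)/B) = √((5.14+20.9)/20.9) = 1.1162.
Q* ≈ 2584.747.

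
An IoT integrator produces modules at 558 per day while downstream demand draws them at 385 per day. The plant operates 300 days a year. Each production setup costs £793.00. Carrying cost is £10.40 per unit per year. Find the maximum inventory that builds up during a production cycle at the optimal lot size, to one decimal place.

I_max ≈ 2,336.9 modules

Annual demand D = 385 × 300 = 115,500.
Production build-up factor (1 − d/p) = 1 − 385/558 = 0.3100.
Q* = √(2DS / (H(1 − d/p))) = √(2 × 115,500 × 793 / (10.4 × 0.3100)).
= √(183,183,000 / 3.2244) ≈ 7537.372.
Maximum inventory = Q*(1 − d/p) = 7537.372 × 0.3100 ≈ 2336.856.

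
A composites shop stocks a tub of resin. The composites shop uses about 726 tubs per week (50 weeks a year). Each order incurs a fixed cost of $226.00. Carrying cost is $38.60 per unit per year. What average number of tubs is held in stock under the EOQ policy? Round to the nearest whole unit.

Average inventory ≈ 326 tubs

Annual demand D = 726 × 50 = 36,300.
Q* = √(2DS/H) = √(2 × 36,300 × 226 / 38.6) ≈ 651.97.
Average inventory = Q*/2 ≈ 651.97 / 2 = 325.986.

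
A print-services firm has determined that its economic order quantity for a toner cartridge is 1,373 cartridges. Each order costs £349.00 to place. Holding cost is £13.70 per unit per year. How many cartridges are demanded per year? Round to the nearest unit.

D ≈ 37,000 cartridges per year

The basic EOQ model gives Q* = √(2DS/H); rearrange for the unknown.
From Q* = √(2DS/H): D = Q*²H / (2S) = 1,373² × 13.7 / (2 × 349) = 37000.383.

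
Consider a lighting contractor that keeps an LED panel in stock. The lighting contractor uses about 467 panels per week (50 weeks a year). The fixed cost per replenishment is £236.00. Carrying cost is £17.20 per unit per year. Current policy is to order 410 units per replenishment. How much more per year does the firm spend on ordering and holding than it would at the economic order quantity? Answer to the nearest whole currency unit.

Extra cost ≈ £3,198 per year

Annual demand D = 467 × 50 = 23,350.
EOQ = √(2DS/H) = √(2 × 23,350 × 236 / 17.2) ≈ 800.48.
Cost at Q* = (D/Q*)S + (Q*/2)H = √(2DSH) ≈ £13,768.25.
Cost at Q = 410: (23,350/410)×236 + (410/2)×17.2 = £13,440.49 + £3,526.00 = £16,966.49.
Excess = £16,966.49 − £13,768.25 = £3,198.24.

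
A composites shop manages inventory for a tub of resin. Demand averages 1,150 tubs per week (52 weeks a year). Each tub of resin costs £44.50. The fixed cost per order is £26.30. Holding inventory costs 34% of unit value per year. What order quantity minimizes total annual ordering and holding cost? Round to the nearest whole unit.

Annual demand D = 1,150 × 52 = 59,800.
Holding cost H = 0.34 × £44.50 = £15.1300 per unit per year.
EOQ = √(2DS / H) = √(2 × 59,800 × 26.3 / 15.13).
= √(3,145,480 / 15.13) = √207,896.8936 ≈ 455.957.

Q* ≈ 456 tubs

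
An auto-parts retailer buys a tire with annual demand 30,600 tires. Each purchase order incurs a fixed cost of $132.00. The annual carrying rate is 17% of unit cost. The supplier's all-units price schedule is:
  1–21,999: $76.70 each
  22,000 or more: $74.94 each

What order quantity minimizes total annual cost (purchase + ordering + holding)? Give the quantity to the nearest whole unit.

Holding cost per unit per year at price C is H = 0.17·C.
Evaluate total cost at each tier's feasible EOQ or, if the EOQ is below the tier, at the tier's minimum quantity.
EOQ at $76.70 = 787.1 (feasible in tier 1): TC = 30,600×$76.70 + (30,600/787.1)×132 + (787.1/2)×0.17×$76.70 = $2,357,283.25.
EOQ at $74.94 = 796.3 < 22000, so use break Q=22000: TC = 30,600×$74.94 + (30,600/22000.0)×132 + (22000.0/2)×0.17×$74.94 = $2,433,485.40.
Lowest total cost is $2,357,283.25 at Q = 787.1.

Q* ≈ 787 tires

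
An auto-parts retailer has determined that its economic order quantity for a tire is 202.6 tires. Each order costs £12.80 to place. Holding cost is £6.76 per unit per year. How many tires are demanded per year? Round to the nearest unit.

The basic EOQ model gives Q* = √(2DS/H); rearrange for the unknown.
From Q* = √(2DS/H): D = Q*²H / (2S) = 202.6² × 6.76 / (2 × 12.8) = 10838.910.

D ≈ 10,839 tires per year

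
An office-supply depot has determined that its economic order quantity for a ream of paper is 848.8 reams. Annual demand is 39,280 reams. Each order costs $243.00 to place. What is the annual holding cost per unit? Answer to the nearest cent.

H ≈ $26.50

The basic EOQ model gives Q* = √(2DS/H); rearrange for the unknown.
From Q* = √(2DS/H): H = 2DS / Q*² = 2 × 39,280 × 243 / 848.8² = 26.4970.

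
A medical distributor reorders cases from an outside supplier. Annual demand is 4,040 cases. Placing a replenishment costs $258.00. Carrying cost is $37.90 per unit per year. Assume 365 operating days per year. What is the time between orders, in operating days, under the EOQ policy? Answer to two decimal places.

Q* = √(2DS/H) = √(2 × 4,040 × 258 / 37.9) ≈ 234.53.
Cycle time = Q*/D × 365 = 234.53 / 4,040 × 365 ≈ 21.189 days.

T ≈ 21.19 days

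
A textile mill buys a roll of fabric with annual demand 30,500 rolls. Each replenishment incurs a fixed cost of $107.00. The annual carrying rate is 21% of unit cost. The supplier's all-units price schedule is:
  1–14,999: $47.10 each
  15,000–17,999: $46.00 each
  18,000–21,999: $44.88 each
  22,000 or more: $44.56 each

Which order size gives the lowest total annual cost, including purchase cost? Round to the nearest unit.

Q* ≈ 812 rolls

Holding cost per unit per year at price C is H = 0.21·C.
For each price level, check whether its EOQ is feasible; otherwise the best quantity at that price is the breakpoint.
EOQ at $47.10 = 812.3 (feasible in tier 1): TC = 30,500×$47.10 + (30,500/812.3)×107 + (812.3/2)×0.21×$47.10 = $1,444,584.83.
EOQ at $46.00 = 822.0 < 15000, so use break Q=15000: TC = 30,500×$46.00 + (30,500/15000.0)×107 + (15000.0/2)×0.21×$46.00 = $1,475,667.57.
EOQ at $44.88 = 832.2 < 18000, so use break Q=18000: TC = 30,500×$44.88 + (30,500/18000.0)×107 + (18000.0/2)×0.21×$44.88 = $1,453,844.51.
EOQ at $44.56 = 835.2 < 22000, so use break Q=22000: TC = 30,500×$44.56 + (30,500/22000.0)×107 + (22000.0/2)×0.21×$44.56 = $1,462,161.94.
Lowest total cost is $1,444,584.83 at Q = 812.3.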